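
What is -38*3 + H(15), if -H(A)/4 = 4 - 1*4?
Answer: -114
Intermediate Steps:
H(A) = 0 (H(A) = -4*(4 - 1*4) = -4*(4 - 4) = -4*0 = 0)
-38*3 + H(15) = -38*3 + 0 = -114 + 0 = -114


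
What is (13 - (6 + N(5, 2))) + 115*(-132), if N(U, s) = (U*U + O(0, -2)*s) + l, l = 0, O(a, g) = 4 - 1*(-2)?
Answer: -15210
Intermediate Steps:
O(a, g) = 6 (O(a, g) = 4 + 2 = 6)
N(U, s) = U**2 + 6*s (N(U, s) = (U*U + 6*s) + 0 = (U**2 + 6*s) + 0 = U**2 + 6*s)
(13 - (6 + N(5, 2))) + 115*(-132) = (13 - (6 + (5**2 + 6*2))) + 115*(-132) = (13 - (6 + (25 + 12))) - 15180 = (13 - (6 + 37)) - 15180 = (13 - 43) - 15180 = -30 - 15180 = -15210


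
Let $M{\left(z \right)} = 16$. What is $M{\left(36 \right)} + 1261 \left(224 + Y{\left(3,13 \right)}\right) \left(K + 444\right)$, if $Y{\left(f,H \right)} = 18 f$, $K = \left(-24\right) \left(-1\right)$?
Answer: $164061160$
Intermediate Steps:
$K = 24$
$M{\left(36 \right)} + 1261 \left(224 + Y{\left(3,13 \right)}\right) \left(K + 444\right) = 16 + 1261 \left(224 + 18 \cdot 3\right) \left(24 + 444\right) = 16 + 1261 \left(224 + 54\right) 468 = 16 + 1261 \cdot 278 \cdot 468 = 16 + 1261 \cdot 130104 = 16 + 164061144 = 164061160$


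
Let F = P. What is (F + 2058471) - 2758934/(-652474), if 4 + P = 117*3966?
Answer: 822930623360/326237 ≈ 2.5225e+6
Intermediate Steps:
P = 464018 (P = -4 + 117*3966 = -4 + 464022 = 464018)
F = 464018
(F + 2058471) - 2758934/(-652474) = (464018 + 2058471) - 2758934/(-652474) = 2522489 - 2758934*(-1/652474) = 2522489 + 1379467/326237 = 822930623360/326237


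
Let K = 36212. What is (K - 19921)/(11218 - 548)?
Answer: 1481/970 ≈ 1.5268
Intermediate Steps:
(K - 19921)/(11218 - 548) = (36212 - 19921)/(11218 - 548) = 16291/10670 = 16291*(1/10670) = 1481/970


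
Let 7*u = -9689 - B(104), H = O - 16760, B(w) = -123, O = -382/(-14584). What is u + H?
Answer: -925251375/51044 ≈ -18127.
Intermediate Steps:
O = 191/7292 (O = -382*(-1/14584) = 191/7292 ≈ 0.026193)
H = -122213729/7292 (H = 191/7292 - 16760 = -122213729/7292 ≈ -16760.)
u = -9566/7 (u = (-9689 - 1*(-123))/7 = (-9689 + 123)/7 = (⅐)*(-9566) = -9566/7 ≈ -1366.6)
u + H = -9566/7 - 122213729/7292 = -925251375/51044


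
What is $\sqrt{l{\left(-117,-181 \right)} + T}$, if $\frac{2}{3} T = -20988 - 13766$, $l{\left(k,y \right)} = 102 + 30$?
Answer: $i \sqrt{51999} \approx 228.03 i$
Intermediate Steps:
$l{\left(k,y \right)} = 132$
$T = -52131$ ($T = \frac{3 \left(-20988 - 13766\right)}{2} = \frac{3}{2} \left(-34754\right) = -52131$)
$\sqrt{l{\left(-117,-181 \right)} + T} = \sqrt{132 - 52131} = \sqrt{-51999} = i \sqrt{51999}$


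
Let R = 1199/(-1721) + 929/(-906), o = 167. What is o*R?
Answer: -448412201/1559226 ≈ -287.59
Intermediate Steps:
R = -2685103/1559226 (R = 1199*(-1/1721) + 929*(-1/906) = -1199/1721 - 929/906 = -2685103/1559226 ≈ -1.7221)
o*R = 167*(-2685103/1559226) = -448412201/1559226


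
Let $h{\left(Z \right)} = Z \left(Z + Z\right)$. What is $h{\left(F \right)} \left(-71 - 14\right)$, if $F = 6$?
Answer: $-6120$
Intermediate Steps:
$h{\left(Z \right)} = 2 Z^{2}$ ($h{\left(Z \right)} = Z 2 Z = 2 Z^{2}$)
$h{\left(F \right)} \left(-71 - 14\right) = 2 \cdot 6^{2} \left(-71 - 14\right) = 2 \cdot 36 \left(-85\right) = 72 \left(-85\right) = -6120$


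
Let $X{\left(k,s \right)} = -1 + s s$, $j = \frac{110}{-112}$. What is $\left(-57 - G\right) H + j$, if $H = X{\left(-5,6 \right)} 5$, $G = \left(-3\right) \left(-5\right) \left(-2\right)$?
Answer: $- \frac{264655}{56} \approx -4726.0$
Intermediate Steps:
$j = - \frac{55}{56}$ ($j = 110 \left(- \frac{1}{112}\right) = - \frac{55}{56} \approx -0.98214$)
$G = -30$ ($G = 15 \left(-2\right) = -30$)
$X{\left(k,s \right)} = -1 + s^{2}$
$H = 175$ ($H = \left(-1 + 6^{2}\right) 5 = \left(-1 + 36\right) 5 = 35 \cdot 5 = 175$)
$\left(-57 - G\right) H + j = \left(-57 - -30\right) 175 - \frac{55}{56} = \left(-57 + 30\right) 175 - \frac{55}{56} = \left(-27\right) 175 - \frac{55}{56} = -4725 - \frac{55}{56} = - \frac{264655}{56}$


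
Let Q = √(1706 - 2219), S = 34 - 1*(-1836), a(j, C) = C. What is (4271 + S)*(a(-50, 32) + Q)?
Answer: 196512 + 18423*I*√57 ≈ 1.9651e+5 + 1.3909e+5*I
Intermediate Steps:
S = 1870 (S = 34 + 1836 = 1870)
Q = 3*I*√57 (Q = √(-513) = 3*I*√57 ≈ 22.65*I)
(4271 + S)*(a(-50, 32) + Q) = (4271 + 1870)*(32 + 3*I*√57) = 6141*(32 + 3*I*√57) = 196512 + 18423*I*√57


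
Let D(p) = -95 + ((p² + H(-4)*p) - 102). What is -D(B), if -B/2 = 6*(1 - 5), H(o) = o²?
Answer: -2875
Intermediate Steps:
B = 48 (B = -12*(1 - 5) = -12*(-4) = -2*(-24) = 48)
D(p) = -197 + p² + 16*p (D(p) = -95 + ((p² + (-4)²*p) - 102) = -95 + ((p² + 16*p) - 102) = -95 + (-102 + p² + 16*p) = -197 + p² + 16*p)
-D(B) = -(-197 + 48² + 16*48) = -(-197 + 2304 + 768) = -1*2875 = -2875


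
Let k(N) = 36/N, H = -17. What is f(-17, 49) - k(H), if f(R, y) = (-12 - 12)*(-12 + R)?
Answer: 11868/17 ≈ 698.12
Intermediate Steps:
f(R, y) = 288 - 24*R (f(R, y) = -24*(-12 + R) = 288 - 24*R)
f(-17, 49) - k(H) = (288 - 24*(-17)) - 36/(-17) = (288 + 408) - 36*(-1)/17 = 696 - 1*(-36/17) = 696 + 36/17 = 11868/17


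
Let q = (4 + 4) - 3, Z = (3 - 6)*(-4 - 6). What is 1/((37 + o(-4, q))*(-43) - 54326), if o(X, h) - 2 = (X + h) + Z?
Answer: -1/57336 ≈ -1.7441e-5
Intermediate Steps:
Z = 30 (Z = -3*(-10) = 30)
q = 5 (q = 8 - 3 = 5)
o(X, h) = 32 + X + h (o(X, h) = 2 + ((X + h) + 30) = 2 + (30 + X + h) = 32 + X + h)
1/((37 + o(-4, q))*(-43) - 54326) = 1/((37 + (32 - 4 + 5))*(-43) - 54326) = 1/((37 + 33)*(-43) - 54326) = 1/(70*(-43) - 54326) = 1/(-3010 - 54326) = 1/(-57336) = -1/57336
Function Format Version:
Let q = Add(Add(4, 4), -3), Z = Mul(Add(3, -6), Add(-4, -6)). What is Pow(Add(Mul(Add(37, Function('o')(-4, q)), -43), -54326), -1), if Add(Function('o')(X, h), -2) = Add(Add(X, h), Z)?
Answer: Rational(-1, 57336) ≈ -1.7441e-5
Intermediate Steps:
Z = 30 (Z = Mul(-3, -10) = 30)
q = 5 (q = Add(8, -3) = 5)
Function('o')(X, h) = Add(32, X, h) (Function('o')(X, h) = Add(2, Add(Add(X, h), 30)) = Add(2, Add(30, X, h)) = Add(32, X, h))
Pow(Add(Mul(Add(37, Function('o')(-4, q)), -43), -54326), -1) = Pow(Add(Mul(Add(37, Add(32, -4, 5)), -43), -54326), -1) = Pow(Add(Mul(Add(37, 33), -43), -54326), -1) = Pow(Add(Mul(70, -43), -54326), -1) = Pow(Add(-3010, -54326), -1) = Pow(-57336, -1) = Rational(-1, 57336)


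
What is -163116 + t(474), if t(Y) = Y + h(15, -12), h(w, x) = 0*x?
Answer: -162642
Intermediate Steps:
h(w, x) = 0
t(Y) = Y (t(Y) = Y + 0 = Y)
-163116 + t(474) = -163116 + 474 = -162642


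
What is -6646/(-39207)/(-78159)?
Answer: -6646/3064379913 ≈ -2.1688e-6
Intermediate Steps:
-6646/(-39207)/(-78159) = -6646*(-1/39207)*(-1/78159) = (6646/39207)*(-1/78159) = -6646/3064379913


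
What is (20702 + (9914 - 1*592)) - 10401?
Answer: 19623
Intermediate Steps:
(20702 + (9914 - 1*592)) - 10401 = (20702 + (9914 - 592)) - 10401 = (20702 + 9322) - 10401 = 30024 - 10401 = 19623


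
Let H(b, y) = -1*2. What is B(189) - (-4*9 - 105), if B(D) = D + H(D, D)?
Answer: 328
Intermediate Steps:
H(b, y) = -2
B(D) = -2 + D (B(D) = D - 2 = -2 + D)
B(189) - (-4*9 - 105) = (-2 + 189) - (-4*9 - 105) = 187 - (-36 - 105) = 187 - 1*(-141) = 187 + 141 = 328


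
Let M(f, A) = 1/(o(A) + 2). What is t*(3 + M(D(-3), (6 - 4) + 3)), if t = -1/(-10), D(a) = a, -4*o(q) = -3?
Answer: 37/110 ≈ 0.33636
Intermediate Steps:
o(q) = ¾ (o(q) = -¼*(-3) = ¾)
M(f, A) = 4/11 (M(f, A) = 1/(¾ + 2) = 1/(11/4) = 4/11)
t = ⅒ (t = -1*(-⅒) = ⅒ ≈ 0.10000)
t*(3 + M(D(-3), (6 - 4) + 3)) = (3 + 4/11)/10 = (⅒)*(37/11) = 37/110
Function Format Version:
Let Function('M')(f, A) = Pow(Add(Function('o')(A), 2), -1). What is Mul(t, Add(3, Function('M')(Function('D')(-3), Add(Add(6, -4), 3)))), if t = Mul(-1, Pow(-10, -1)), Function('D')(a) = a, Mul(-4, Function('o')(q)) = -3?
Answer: Rational(37, 110) ≈ 0.33636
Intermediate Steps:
Function('o')(q) = Rational(3, 4) (Function('o')(q) = Mul(Rational(-1, 4), -3) = Rational(3, 4))
Function('M')(f, A) = Rational(4, 11) (Function('M')(f, A) = Pow(Add(Rational(3, 4), 2), -1) = Pow(Rational(11, 4), -1) = Rational(4, 11))
t = Rational(1, 10) (t = Mul(-1, Rational(-1, 10)) = Rational(1, 10) ≈ 0.10000)
Mul(t, Add(3, Function('M')(Function('D')(-3), Add(Add(6, -4), 3)))) = Mul(Rational(1, 10), Add(3, Rational(4, 11))) = Mul(Rational(1, 10), Rational(37, 11)) = Rational(37, 110)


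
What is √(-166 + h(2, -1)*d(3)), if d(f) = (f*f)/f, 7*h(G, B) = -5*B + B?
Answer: 5*I*√322/7 ≈ 12.817*I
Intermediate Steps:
h(G, B) = -4*B/7 (h(G, B) = (-5*B + B)/7 = (-4*B)/7 = -4*B/7)
d(f) = f (d(f) = f²/f = f)
√(-166 + h(2, -1)*d(3)) = √(-166 - 4/7*(-1)*3) = √(-166 + (4/7)*3) = √(-166 + 12/7) = √(-1150/7) = 5*I*√322/7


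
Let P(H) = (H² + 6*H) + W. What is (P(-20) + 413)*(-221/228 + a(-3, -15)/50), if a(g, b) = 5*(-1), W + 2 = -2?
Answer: -839891/1140 ≈ -736.75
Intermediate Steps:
W = -4 (W = -2 - 2 = -4)
a(g, b) = -5
P(H) = -4 + H² + 6*H (P(H) = (H² + 6*H) - 4 = -4 + H² + 6*H)
(P(-20) + 413)*(-221/228 + a(-3, -15)/50) = ((-4 + (-20)² + 6*(-20)) + 413)*(-221/228 - 5/50) = ((-4 + 400 - 120) + 413)*(-221*1/228 - 5*1/50) = (276 + 413)*(-221/228 - ⅒) = 689*(-1219/1140) = -839891/1140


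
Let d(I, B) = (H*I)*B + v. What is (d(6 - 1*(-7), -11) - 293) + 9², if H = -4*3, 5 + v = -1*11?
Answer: 1488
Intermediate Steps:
v = -16 (v = -5 - 1*11 = -5 - 11 = -16)
H = -12
d(I, B) = -16 - 12*B*I (d(I, B) = (-12*I)*B - 16 = -12*B*I - 16 = -16 - 12*B*I)
(d(6 - 1*(-7), -11) - 293) + 9² = ((-16 - 12*(-11)*(6 - 1*(-7))) - 293) + 9² = ((-16 - 12*(-11)*(6 + 7)) - 293) + 81 = ((-16 - 12*(-11)*13) - 293) + 81 = ((-16 + 1716) - 293) + 81 = (1700 - 293) + 81 = 1407 + 81 = 1488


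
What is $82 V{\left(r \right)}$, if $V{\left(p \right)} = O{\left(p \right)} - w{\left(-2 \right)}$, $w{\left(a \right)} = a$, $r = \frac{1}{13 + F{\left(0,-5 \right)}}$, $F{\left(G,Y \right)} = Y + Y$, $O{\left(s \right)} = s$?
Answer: $\frac{574}{3} \approx 191.33$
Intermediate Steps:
$F{\left(G,Y \right)} = 2 Y$
$r = \frac{1}{3}$ ($r = \frac{1}{13 + 2 \left(-5\right)} = \frac{1}{13 - 10} = \frac{1}{3} \approx 0.33333$)
$V{\left(p \right)} = 2 + p$ ($V{\left(p \right)} = p - -2 = p + 2 = 2 + p$)
$82 V{\left(r \right)} = 82 \left(2 + \frac{1}{3}\right) = 82 \cdot \frac{7}{3} = \frac{574}{3}$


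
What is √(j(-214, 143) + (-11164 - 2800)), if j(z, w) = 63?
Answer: I*√13901 ≈ 117.9*I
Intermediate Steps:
√(j(-214, 143) + (-11164 - 2800)) = √(63 + (-11164 - 2800)) = √(63 - 13964) = √(-13901) = I*√13901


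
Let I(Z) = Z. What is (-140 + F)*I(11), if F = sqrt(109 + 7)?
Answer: -1540 + 22*sqrt(29) ≈ -1421.5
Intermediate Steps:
F = 2*sqrt(29) (F = sqrt(116) = 2*sqrt(29) ≈ 10.770)
(-140 + F)*I(11) = (-140 + 2*sqrt(29))*11 = -1540 + 22*sqrt(29)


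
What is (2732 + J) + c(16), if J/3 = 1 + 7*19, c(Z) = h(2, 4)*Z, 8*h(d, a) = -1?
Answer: 3132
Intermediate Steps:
h(d, a) = -⅛ (h(d, a) = (⅛)*(-1) = -⅛)
c(Z) = -Z/8
J = 402 (J = 3*(1 + 7*19) = 3*(1 + 133) = 3*134 = 402)
(2732 + J) + c(16) = (2732 + 402) - ⅛*16 = 3134 - 2 = 3132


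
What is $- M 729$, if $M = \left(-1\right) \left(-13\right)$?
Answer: $-9477$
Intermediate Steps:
$M = 13$
$- M 729 = - 13 \cdot 729 = \left(-1\right) 9477 = -9477$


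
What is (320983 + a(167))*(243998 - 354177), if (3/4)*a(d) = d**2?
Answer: -118387886395/3 ≈ -3.9463e+10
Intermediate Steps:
a(d) = 4*d**2/3
(320983 + a(167))*(243998 - 354177) = (320983 + (4/3)*167**2)*(243998 - 354177) = (320983 + (4/3)*27889)*(-110179) = (320983 + 111556/3)*(-110179) = (1074505/3)*(-110179) = -118387886395/3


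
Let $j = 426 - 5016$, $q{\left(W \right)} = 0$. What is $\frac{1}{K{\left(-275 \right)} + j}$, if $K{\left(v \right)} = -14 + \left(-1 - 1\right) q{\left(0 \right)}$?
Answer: $- \frac{1}{4604} \approx -0.0002172$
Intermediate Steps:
$K{\left(v \right)} = -14$ ($K{\left(v \right)} = -14 + \left(-1 - 1\right) 0 = -14 - 0 = -14 + 0 = -14$)
$j = -4590$ ($j = 426 - 5016 = -4590$)
$\frac{1}{K{\left(-275 \right)} + j} = \frac{1}{-14 - 4590} = \frac{1}{-4604} = - \frac{1}{4604}$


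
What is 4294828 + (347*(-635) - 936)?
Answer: 4073547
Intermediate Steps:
4294828 + (347*(-635) - 936) = 4294828 + (-220345 - 936) = 4294828 - 221281 = 4073547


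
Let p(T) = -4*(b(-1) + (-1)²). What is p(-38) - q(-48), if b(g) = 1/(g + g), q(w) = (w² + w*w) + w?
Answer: -4562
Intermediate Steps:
q(w) = w + 2*w² (q(w) = (w² + w²) + w = 2*w² + w = w + 2*w²)
b(g) = 1/(2*g)
p(T) = -2 (p(T) = -4*((½)/(-1) + (-1)²) = -4*((½)*(-1) + 1) = -4*(-½ + 1) = -4*½ = -2)
p(-38) - q(-48) = -2 - (-48)*(1 + 2*(-48)) = -2 - (-48)*(1 - 96) = -2 - (-48)*(-95) = -2 - 1*4560 = -2 - 4560 = -4562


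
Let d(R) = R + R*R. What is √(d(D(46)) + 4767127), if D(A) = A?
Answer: 3*√529921 ≈ 2183.9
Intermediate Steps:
d(R) = R + R²
√(d(D(46)) + 4767127) = √(46*(1 + 46) + 4767127) = √(46*47 + 4767127) = √(2162 + 4767127) = √4769289 = 3*√529921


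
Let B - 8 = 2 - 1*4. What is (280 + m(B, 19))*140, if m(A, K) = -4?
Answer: 38640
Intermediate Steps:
B = 6 (B = 8 + (2 - 1*4) = 8 + (2 - 4) = 8 - 2 = 6)
(280 + m(B, 19))*140 = (280 - 4)*140 = 276*140 = 38640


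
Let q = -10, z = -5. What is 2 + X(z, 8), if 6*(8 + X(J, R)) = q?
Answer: -23/3 ≈ -7.6667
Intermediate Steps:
X(J, R) = -29/3 (X(J, R) = -8 + (⅙)*(-10) = -8 - 5/3 = -29/3)
2 + X(z, 8) = 2 - 29/3 = -23/3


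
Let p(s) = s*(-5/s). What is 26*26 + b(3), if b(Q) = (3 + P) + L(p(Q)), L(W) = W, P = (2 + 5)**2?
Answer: 723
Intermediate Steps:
p(s) = -5
P = 49 (P = 7**2 = 49)
b(Q) = 47 (b(Q) = (3 + 49) - 5 = 52 - 5 = 47)
26*26 + b(3) = 26*26 + 47 = 676 + 47 = 723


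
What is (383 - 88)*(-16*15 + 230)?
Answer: -2950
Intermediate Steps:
(383 - 88)*(-16*15 + 230) = 295*(-240 + 230) = 295*(-10) = -2950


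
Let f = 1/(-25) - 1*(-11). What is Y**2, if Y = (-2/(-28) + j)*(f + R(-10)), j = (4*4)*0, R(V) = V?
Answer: 144/30625 ≈ 0.0047020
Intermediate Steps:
j = 0 (j = 16*0 = 0)
f = 274/25 (f = -1/25 + 11 = 274/25 ≈ 10.960)
Y = 12/175 (Y = (-2/(-28) + 0)*(274/25 - 10) = (-2*(-1/28) + 0)*(24/25) = (1/14 + 0)*(24/25) = (1/14)*(24/25) = 12/175 ≈ 0.068571)
Y**2 = (12/175)**2 = 144/30625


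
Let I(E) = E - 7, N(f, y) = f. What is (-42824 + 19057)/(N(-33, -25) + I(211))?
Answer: -23767/171 ≈ -138.99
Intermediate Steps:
I(E) = -7 + E
(-42824 + 19057)/(N(-33, -25) + I(211)) = (-42824 + 19057)/(-33 + (-7 + 211)) = -23767/(-33 + 204) = -23767/171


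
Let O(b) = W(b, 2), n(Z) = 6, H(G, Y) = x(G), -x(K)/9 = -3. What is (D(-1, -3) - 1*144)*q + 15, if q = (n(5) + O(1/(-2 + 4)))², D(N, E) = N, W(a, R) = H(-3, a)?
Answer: -157890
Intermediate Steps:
x(K) = 27 (x(K) = -9*(-3) = 27)
H(G, Y) = 27
W(a, R) = 27
O(b) = 27
q = 1089 (q = (6 + 27)² = 33² = 1089)
(D(-1, -3) - 1*144)*q + 15 = (-1 - 1*144)*1089 + 15 = (-1 - 144)*1089 + 15 = -145*1089 + 15 = -157905 + 15 = -157890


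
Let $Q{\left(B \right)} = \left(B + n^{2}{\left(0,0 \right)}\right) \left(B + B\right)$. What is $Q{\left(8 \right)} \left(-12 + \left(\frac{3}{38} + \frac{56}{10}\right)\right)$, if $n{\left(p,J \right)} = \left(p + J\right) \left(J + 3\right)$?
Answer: $- \frac{76864}{95} \approx -809.09$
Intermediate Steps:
$n{\left(p,J \right)} = \left(3 + J\right) \left(J + p\right)$ ($n{\left(p,J \right)} = \left(J + p\right) \left(3 + J\right) = \left(3 + J\right) \left(J + p\right)$)
$Q{\left(B \right)} = 2 B^{2}$ ($Q{\left(B \right)} = \left(B + \left(0^{2} + 3 \cdot 0 + 3 \cdot 0 + 0 \cdot 0\right)^{2}\right) \left(B + B\right) = \left(B + \left(0 + 0 + 0 + 0\right)^{2}\right) 2 B = \left(B + 0^{2}\right) 2 B = \left(B + 0\right) 2 B = B 2 B = 2 B^{2}$)
$Q{\left(8 \right)} \left(-12 + \left(\frac{3}{38} + \frac{56}{10}\right)\right) = 2 \cdot 8^{2} \left(-12 + \left(\frac{3}{38} + \frac{56}{10}\right)\right) = 2 \cdot 64 \left(-12 + \left(3 \cdot \frac{1}{38} + 56 \cdot \frac{1}{10}\right)\right) = 128 \left(-12 + \left(\frac{3}{38} + \frac{28}{5}\right)\right) = 128 \left(-12 + \frac{1079}{190}\right) = 128 \left(- \frac{1201}{190}\right) = - \frac{76864}{95}$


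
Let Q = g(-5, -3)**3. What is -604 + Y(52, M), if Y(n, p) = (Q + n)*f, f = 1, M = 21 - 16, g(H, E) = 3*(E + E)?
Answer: -6384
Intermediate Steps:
g(H, E) = 6*E (g(H, E) = 3*(2*E) = 6*E)
M = 5
Q = -5832 (Q = (6*(-3))**3 = (-18)**3 = -5832)
Y(n, p) = -5832 + n (Y(n, p) = (-5832 + n)*1 = -5832 + n)
-604 + Y(52, M) = -604 + (-5832 + 52) = -604 - 5780 = -6384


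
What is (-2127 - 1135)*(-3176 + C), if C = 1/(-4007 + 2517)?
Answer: 7718285071/745 ≈ 1.0360e+7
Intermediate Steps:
C = -1/1490 (C = 1/(-1490) = -1/1490 ≈ -0.00067114)
(-2127 - 1135)*(-3176 + C) = (-2127 - 1135)*(-3176 - 1/1490) = -3262*(-4732241/1490) = 7718285071/745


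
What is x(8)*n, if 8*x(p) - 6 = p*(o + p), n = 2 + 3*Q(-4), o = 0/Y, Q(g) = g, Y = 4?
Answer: -175/2 ≈ -87.500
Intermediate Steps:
o = 0 (o = 0/4 = 0*(¼) = 0)
n = -10 (n = 2 + 3*(-4) = 2 - 12 = -10)
x(p) = ¾ + p²/8 (x(p) = ¾ + (p*(0 + p))/8 = ¾ + (p*p)/8 = ¾ + p²/8)
x(8)*n = (¾ + (⅛)*8²)*(-10) = (¾ + (⅛)*64)*(-10) = (¾ + 8)*(-10) = (35/4)*(-10) = -175/2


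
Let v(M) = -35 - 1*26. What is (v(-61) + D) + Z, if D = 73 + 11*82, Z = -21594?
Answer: -20680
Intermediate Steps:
v(M) = -61 (v(M) = -35 - 26 = -61)
D = 975 (D = 73 + 902 = 975)
(v(-61) + D) + Z = (-61 + 975) - 21594 = 914 - 21594 = -20680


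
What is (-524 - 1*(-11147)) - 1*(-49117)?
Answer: 59740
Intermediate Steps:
(-524 - 1*(-11147)) - 1*(-49117) = (-524 + 11147) + 49117 = 10623 + 49117 = 59740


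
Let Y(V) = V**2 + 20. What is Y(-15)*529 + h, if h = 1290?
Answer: 130895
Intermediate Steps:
Y(V) = 20 + V**2
Y(-15)*529 + h = (20 + (-15)**2)*529 + 1290 = (20 + 225)*529 + 1290 = 245*529 + 1290 = 129605 + 1290 = 130895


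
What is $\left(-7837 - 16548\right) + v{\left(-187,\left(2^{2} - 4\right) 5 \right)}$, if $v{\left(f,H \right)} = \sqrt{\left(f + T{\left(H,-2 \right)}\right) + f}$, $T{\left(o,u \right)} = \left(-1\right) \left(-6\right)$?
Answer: $-24385 + 4 i \sqrt{23} \approx -24385.0 + 19.183 i$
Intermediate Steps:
$T{\left(o,u \right)} = 6$
$v{\left(f,H \right)} = \sqrt{6 + 2 f}$ ($v{\left(f,H \right)} = \sqrt{\left(f + 6\right) + f} = \sqrt{\left(6 + f\right) + f} = \sqrt{6 + 2 f}$)
$\left(-7837 - 16548\right) + v{\left(-187,\left(2^{2} - 4\right) 5 \right)} = \left(-7837 - 16548\right) + \sqrt{6 + 2 \left(-187\right)} = \left(-7837 - 16548\right) + \sqrt{6 - 374} = -24385 + \sqrt{-368} = -24385 + 4 i \sqrt{23}$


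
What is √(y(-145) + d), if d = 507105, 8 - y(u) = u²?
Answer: 2*√121522 ≈ 697.20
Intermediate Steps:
y(u) = 8 - u²
√(y(-145) + d) = √((8 - 1*(-145)²) + 507105) = √((8 - 1*21025) + 507105) = √((8 - 21025) + 507105) = √(-21017 + 507105) = √486088 = 2*√121522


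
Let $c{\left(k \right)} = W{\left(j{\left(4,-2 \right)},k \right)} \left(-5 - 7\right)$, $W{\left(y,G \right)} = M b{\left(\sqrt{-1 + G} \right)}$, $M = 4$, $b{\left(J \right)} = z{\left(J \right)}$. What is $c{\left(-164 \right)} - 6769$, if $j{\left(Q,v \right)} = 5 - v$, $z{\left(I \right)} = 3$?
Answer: $-6913$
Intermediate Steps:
$b{\left(J \right)} = 3$
$W{\left(y,G \right)} = 12$ ($W{\left(y,G \right)} = 4 \cdot 3 = 12$)
$c{\left(k \right)} = -144$ ($c{\left(k \right)} = 12 \left(-5 - 7\right) = 12 \left(-12\right) = -144$)
$c{\left(-164 \right)} - 6769 = -144 - 6769 = -6913$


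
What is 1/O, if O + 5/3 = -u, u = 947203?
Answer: -3/2841614 ≈ -1.0557e-6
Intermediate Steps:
O = -2841614/3 (O = -5/3 - 1*947203 = -5/3 - 947203 = -2841614/3 ≈ -9.4721e+5)
1/O = 1/(-2841614/3) = -3/2841614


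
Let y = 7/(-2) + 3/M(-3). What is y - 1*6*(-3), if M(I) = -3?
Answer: 27/2 ≈ 13.500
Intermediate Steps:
y = -9/2 (y = 7/(-2) + 3/(-3) = 7*(-½) + 3*(-⅓) = -7/2 - 1 = -9/2 ≈ -4.5000)
y - 1*6*(-3) = -9/2 - 1*6*(-3) = -9/2 - 6*(-3) = -9/2 + 18 = 27/2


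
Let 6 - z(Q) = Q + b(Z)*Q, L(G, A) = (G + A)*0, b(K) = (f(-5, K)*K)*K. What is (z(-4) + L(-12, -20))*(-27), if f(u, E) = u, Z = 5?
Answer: 13230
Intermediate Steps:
b(K) = -5*K² (b(K) = (-5*K)*K = -5*K²)
L(G, A) = 0 (L(G, A) = (A + G)*0 = 0)
z(Q) = 6 + 124*Q (z(Q) = 6 - (Q + (-5*5²)*Q) = 6 - (Q + (-5*25)*Q) = 6 - (Q - 125*Q) = 6 - (-124)*Q = 6 + 124*Q)
(z(-4) + L(-12, -20))*(-27) = ((6 + 124*(-4)) + 0)*(-27) = ((6 - 496) + 0)*(-27) = (-490 + 0)*(-27) = -490*(-27) = 13230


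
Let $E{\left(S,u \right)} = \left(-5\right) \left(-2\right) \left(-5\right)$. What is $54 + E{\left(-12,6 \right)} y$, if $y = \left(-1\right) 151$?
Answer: $7604$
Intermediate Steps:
$y = -151$
$E{\left(S,u \right)} = -50$ ($E{\left(S,u \right)} = 10 \left(-5\right) = -50$)
$54 + E{\left(-12,6 \right)} y = 54 - -7550 = 54 + 7550 = 7604$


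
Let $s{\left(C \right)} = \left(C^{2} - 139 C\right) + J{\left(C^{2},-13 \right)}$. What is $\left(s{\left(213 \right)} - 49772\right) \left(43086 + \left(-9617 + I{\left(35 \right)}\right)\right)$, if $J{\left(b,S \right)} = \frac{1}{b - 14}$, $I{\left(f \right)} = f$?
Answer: $- \frac{51680708985696}{45355} \approx -1.1395 \cdot 10^{9}$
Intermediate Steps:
$J{\left(b,S \right)} = \frac{1}{-14 + b}$
$s{\left(C \right)} = C^{2} + \frac{1}{-14 + C^{2}} - 139 C$ ($s{\left(C \right)} = \left(C^{2} - 139 C\right) + \frac{1}{-14 + C^{2}} = C^{2} + \frac{1}{-14 + C^{2}} - 139 C$)
$\left(s{\left(213 \right)} - 49772\right) \left(43086 + \left(-9617 + I{\left(35 \right)}\right)\right) = \left(\frac{1 + 213 \left(-139 + 213\right) \left(-14 + 213^{2}\right)}{-14 + 213^{2}} - 49772\right) \left(43086 + \left(-9617 + 35\right)\right) = \left(\frac{1 + 213 \cdot 74 \left(-14 + 45369\right)}{-14 + 45369} - 49772\right) \left(43086 - 9582\right) = \left(\frac{1 + 213 \cdot 74 \cdot 45355}{45355} - 49772\right) 33504 = \left(\frac{1 + 714885510}{45355} - 49772\right) 33504 = \left(\frac{1}{45355} \cdot 714885511 - 49772\right) 33504 = \left(\frac{714885511}{45355} - 49772\right) 33504 = \left(- \frac{1542523549}{45355}\right) 33504 = - \frac{51680708985696}{45355}$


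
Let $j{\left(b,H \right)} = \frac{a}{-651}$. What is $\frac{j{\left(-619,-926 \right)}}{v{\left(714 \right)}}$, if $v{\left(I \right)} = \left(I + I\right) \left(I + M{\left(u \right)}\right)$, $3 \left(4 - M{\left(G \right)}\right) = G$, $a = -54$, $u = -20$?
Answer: $\frac{9}{112278404} \approx 8.0158 \cdot 10^{-8}$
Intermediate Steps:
$M{\left(G \right)} = 4 - \frac{G}{3}$
$j{\left(b,H \right)} = \frac{18}{217}$ ($j{\left(b,H \right)} = - \frac{54}{-651} = \left(-54\right) \left(- \frac{1}{651}\right) = \frac{18}{217}$)
$v{\left(I \right)} = 2 I \left(\frac{32}{3} + I\right)$ ($v{\left(I \right)} = \left(I + I\right) \left(I + \left(4 - - \frac{20}{3}\right)\right) = 2 I \left(I + \left(4 + \frac{20}{3}\right)\right) = 2 I \left(I + \frac{32}{3}\right) = 2 I \left(\frac{32}{3} + I\right)$)
$\frac{j{\left(-619,-926 \right)}}{v{\left(714 \right)}} = \frac{18}{217 \cdot \frac{2}{3} \cdot 714 \left(32 + 3 \cdot 714\right)} = \frac{18}{217 \cdot \frac{2}{3} \cdot 714 \left(32 + 2142\right)} = \frac{18}{217 \cdot \frac{2}{3} \cdot 714 \cdot 2174} = \frac{18}{217 \cdot 1034824} = \frac{18}{217} \cdot \frac{1}{1034824} = \frac{9}{112278404}$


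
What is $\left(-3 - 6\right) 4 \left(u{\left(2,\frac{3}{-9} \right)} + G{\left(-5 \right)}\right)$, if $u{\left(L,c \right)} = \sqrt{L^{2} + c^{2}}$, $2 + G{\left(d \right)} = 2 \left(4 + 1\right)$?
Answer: $-288 - 12 \sqrt{37} \approx -360.99$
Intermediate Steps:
$G{\left(d \right)} = 8$ ($G{\left(d \right)} = -2 + 2 \left(4 + 1\right) = -2 + 2 \cdot 5 = -2 + 10 = 8$)
$\left(-3 - 6\right) 4 \left(u{\left(2,\frac{3}{-9} \right)} + G{\left(-5 \right)}\right) = \left(-3 - 6\right) 4 \left(\sqrt{2^{2} + \left(\frac{3}{-9}\right)^{2}} + 8\right) = \left(-9\right) 4 \left(\sqrt{4 + \left(3 \left(- \frac{1}{9}\right)\right)^{2}} + 8\right) = - 36 \left(\sqrt{4 + \left(- \frac{1}{3}\right)^{2}} + 8\right) = - 36 \left(\sqrt{4 + \frac{1}{9}} + 8\right) = - 36 \left(\sqrt{\frac{37}{9}} + 8\right) = - 36 \left(\frac{\sqrt{37}}{3} + 8\right) = - 36 \left(8 + \frac{\sqrt{37}}{3}\right) = -288 - 12 \sqrt{37}$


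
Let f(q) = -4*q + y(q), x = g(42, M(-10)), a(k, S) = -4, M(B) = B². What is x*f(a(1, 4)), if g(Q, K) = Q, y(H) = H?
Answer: 504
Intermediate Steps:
x = 42
f(q) = -3*q (f(q) = -4*q + q = -3*q)
x*f(a(1, 4)) = 42*(-3*(-4)) = 42*12 = 504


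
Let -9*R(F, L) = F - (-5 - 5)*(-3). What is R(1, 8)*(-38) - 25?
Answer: -1327/9 ≈ -147.44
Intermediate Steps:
R(F, L) = 10/3 - F/9 (R(F, L) = -(F - (-5 - 5)*(-3))/9 = -(F - (-10)*(-3))/9 = -(F - 1*30)/9 = -(F - 30)/9 = -(-30 + F)/9 = 10/3 - F/9)
R(1, 8)*(-38) - 25 = (10/3 - ⅑*1)*(-38) - 25 = (10/3 - ⅑)*(-38) - 25 = (29/9)*(-38) - 25 = -1102/9 - 25 = -1327/9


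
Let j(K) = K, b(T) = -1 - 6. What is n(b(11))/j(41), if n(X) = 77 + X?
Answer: 70/41 ≈ 1.7073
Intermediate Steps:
b(T) = -7
n(b(11))/j(41) = (77 - 7)/41 = 70*(1/41) = 70/41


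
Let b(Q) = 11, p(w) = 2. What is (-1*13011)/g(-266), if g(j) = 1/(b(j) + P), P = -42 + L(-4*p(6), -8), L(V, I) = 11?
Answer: 260220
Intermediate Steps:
P = -31 (P = -42 + 11 = -31)
g(j) = -1/20 (g(j) = 1/(11 - 31) = 1/(-20) = -1/20)
(-1*13011)/g(-266) = (-1*13011)/(-1/20) = -13011*(-20) = 260220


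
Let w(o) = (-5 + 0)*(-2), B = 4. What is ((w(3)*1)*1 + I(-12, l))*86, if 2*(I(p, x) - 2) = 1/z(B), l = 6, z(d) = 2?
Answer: 2107/2 ≈ 1053.5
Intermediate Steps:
w(o) = 10 (w(o) = -5*(-2) = 10)
I(p, x) = 9/4 (I(p, x) = 2 + (½)/2 = 2 + (½)*(½) = 2 + ¼ = 9/4)
((w(3)*1)*1 + I(-12, l))*86 = ((10*1)*1 + 9/4)*86 = (10*1 + 9/4)*86 = (10 + 9/4)*86 = (49/4)*86 = 2107/2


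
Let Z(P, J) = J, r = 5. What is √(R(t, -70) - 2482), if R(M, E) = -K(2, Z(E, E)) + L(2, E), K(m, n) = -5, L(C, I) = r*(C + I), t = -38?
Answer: 3*I*√313 ≈ 53.075*I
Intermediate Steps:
L(C, I) = 5*C + 5*I (L(C, I) = 5*(C + I) = 5*C + 5*I)
R(M, E) = 15 + 5*E (R(M, E) = -1*(-5) + (5*2 + 5*E) = 5 + (10 + 5*E) = 15 + 5*E)
√(R(t, -70) - 2482) = √((15 + 5*(-70)) - 2482) = √((15 - 350) - 2482) = √(-335 - 2482) = √(-2817) = 3*I*√313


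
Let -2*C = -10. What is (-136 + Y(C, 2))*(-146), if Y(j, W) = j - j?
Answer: 19856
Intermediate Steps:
C = 5 (C = -½*(-10) = 5)
Y(j, W) = 0
(-136 + Y(C, 2))*(-146) = (-136 + 0)*(-146) = -136*(-146) = 19856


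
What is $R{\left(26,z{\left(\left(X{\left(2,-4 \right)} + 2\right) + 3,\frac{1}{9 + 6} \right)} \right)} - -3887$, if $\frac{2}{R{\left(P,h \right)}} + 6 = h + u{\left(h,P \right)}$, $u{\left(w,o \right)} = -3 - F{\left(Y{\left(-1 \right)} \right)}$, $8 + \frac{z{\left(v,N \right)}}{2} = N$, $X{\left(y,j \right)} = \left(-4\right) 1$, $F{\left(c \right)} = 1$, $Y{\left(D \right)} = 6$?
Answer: $\frac{754063}{194} \approx 3886.9$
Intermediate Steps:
$X{\left(y,j \right)} = -4$
$z{\left(v,N \right)} = -16 + 2 N$
$u{\left(w,o \right)} = -4$ ($u{\left(w,o \right)} = -3 - 1 = -4$)
$R{\left(P,h \right)} = \frac{2}{-10 + h}$ ($R{\left(P,h \right)} = \frac{2}{-6 + \left(h - 4\right)} = \frac{2}{-6 + \left(-4 + h\right)} = \frac{2}{-10 + h}$)
$R{\left(26,z{\left(\left(X{\left(2,-4 \right)} + 2\right) + 3,\frac{1}{9 + 6} \right)} \right)} - -3887 = \frac{2}{-10 - \left(16 - \frac{2}{9 + 6}\right)} - -3887 = \frac{2}{-10 - \left(16 - \frac{2}{15}\right)} + 3887 = \frac{2}{-10 + \left(-16 + 2 \cdot \frac{1}{15}\right)} + 3887 = \frac{2}{-10 + \left(-16 + \frac{2}{15}\right)} + 3887 = \frac{2}{-10 - \frac{238}{15}} + 3887 = \frac{2}{- \frac{388}{15}} + 3887 = 2 \left(- \frac{15}{388}\right) + 3887 = - \frac{15}{194} + 3887 = \frac{754063}{194}$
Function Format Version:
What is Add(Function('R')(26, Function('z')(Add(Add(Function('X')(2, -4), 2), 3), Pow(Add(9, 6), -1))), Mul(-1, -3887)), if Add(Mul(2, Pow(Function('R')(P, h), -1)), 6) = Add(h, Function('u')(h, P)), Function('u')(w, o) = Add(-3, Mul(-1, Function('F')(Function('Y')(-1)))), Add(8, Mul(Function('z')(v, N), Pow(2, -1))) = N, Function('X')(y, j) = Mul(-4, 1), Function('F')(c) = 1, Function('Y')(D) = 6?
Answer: Rational(754063, 194) ≈ 3886.9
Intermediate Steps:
Function('X')(y, j) = -4
Function('z')(v, N) = Add(-16, Mul(2, N))
Function('u')(w, o) = -4 (Function('u')(w, o) = Add(-3, Mul(-1, 1)) = Add(-3, -1) = -4)
Function('R')(P, h) = Mul(2, Pow(Add(-10, h), -1)) (Function('R')(P, h) = Mul(2, Pow(Add(-6, Add(h, -4)), -1)) = Mul(2, Pow(Add(-6, Add(-4, h)), -1)) = Mul(2, Pow(Add(-10, h), -1)))
Add(Function('R')(26, Function('z')(Add(Add(Function('X')(2, -4), 2), 3), Pow(Add(9, 6), -1))), Mul(-1, -3887)) = Add(Mul(2, Pow(Add(-10, Add(-16, Mul(2, Pow(Add(9, 6), -1)))), -1)), Mul(-1, -3887)) = Add(Mul(2, Pow(Add(-10, Add(-16, Mul(2, Pow(15, -1)))), -1)), 3887) = Add(Mul(2, Pow(Add(-10, Add(-16, Mul(2, Rational(1, 15)))), -1)), 3887) = Add(Mul(2, Pow(Add(-10, Add(-16, Rational(2, 15))), -1)), 3887) = Add(Mul(2, Pow(Add(-10, Rational(-238, 15)), -1)), 3887) = Add(Mul(2, Pow(Rational(-388, 15), -1)), 3887) = Add(Mul(2, Rational(-15, 388)), 3887) = Add(Rational(-15, 194), 3887) = Rational(754063, 194)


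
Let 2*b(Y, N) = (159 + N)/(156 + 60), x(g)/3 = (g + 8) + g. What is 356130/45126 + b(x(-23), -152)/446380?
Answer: 3815263443149/483440253120 ≈ 7.8919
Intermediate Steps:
x(g) = 24 + 6*g (x(g) = 3*((g + 8) + g) = 3*((8 + g) + g) = 3*(8 + 2*g) = 24 + 6*g)
b(Y, N) = 53/144 + N/432 (b(Y, N) = ((159 + N)/(156 + 60))/2 = ((159 + N)/216)/2 = ((159 + N)*(1/216))/2 = (53/72 + N/216)/2 = 53/144 + N/432)
356130/45126 + b(x(-23), -152)/446380 = 356130/45126 + (53/144 + (1/432)*(-152))/446380 = 356130*(1/45126) + (53/144 - 19/54)*(1/446380) = 19785/2507 + (7/432)*(1/446380) = 19785/2507 + 7/192836160 = 3815263443149/483440253120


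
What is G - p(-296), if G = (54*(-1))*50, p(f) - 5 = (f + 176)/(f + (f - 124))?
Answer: -484225/179 ≈ -2705.2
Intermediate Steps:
p(f) = 5 + (176 + f)/(-124 + 2*f) (p(f) = 5 + (f + 176)/(f + (f - 124)) = 5 + (176 + f)/(f + (-124 + f)) = 5 + (176 + f)/(-124 + 2*f))
G = -2700 (G = -54*50 = -2700)
G - p(-296) = -2700 - (-444 + 11*(-296))/(2*(-62 - 296)) = -2700 - (-444 - 3256)/(2*(-358)) = -2700 - (-1)*(-3700)/(2*358) = -2700 - 1*925/179 = -2700 - 925/179 = -484225/179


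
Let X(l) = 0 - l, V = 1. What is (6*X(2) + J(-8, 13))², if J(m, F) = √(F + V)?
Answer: (12 - √14)² ≈ 68.200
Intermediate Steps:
X(l) = -l
J(m, F) = √(1 + F) (J(m, F) = √(F + 1) = √(1 + F))
(6*X(2) + J(-8, 13))² = (6*(-1*2) + √(1 + 13))² = (6*(-2) + √14)² = (-12 + √14)²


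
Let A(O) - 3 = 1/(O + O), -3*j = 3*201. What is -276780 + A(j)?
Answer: -111264355/402 ≈ -2.7678e+5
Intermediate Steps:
j = -201 ≈ -201.00
A(O) = 3 + 1/(2*O) (A(O) = 3 + 1/(O + O) = 3 + 1/(2*O))
-276780 + A(j) = -276780 + (3 + (½)/(-201)) = -276780 + (3 + (½)*(-1/201)) = -276780 + (3 - 1/402) = -276780 + 1205/402 = -111264355/402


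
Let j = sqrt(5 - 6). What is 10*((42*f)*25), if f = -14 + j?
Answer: -147000 + 10500*I ≈ -1.47e+5 + 10500.0*I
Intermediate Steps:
j = I (j = sqrt(-1) = I ≈ 1.0*I)
f = -14 + I ≈ -14.0 + 1.0*I
10*((42*f)*25) = 10*((42*(-14 + I))*25) = 10*((-588 + 42*I)*25) = 10*(-14700 + 1050*I) = -147000 + 10500*I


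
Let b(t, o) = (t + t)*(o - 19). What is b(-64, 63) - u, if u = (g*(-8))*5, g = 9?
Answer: -5272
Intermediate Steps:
b(t, o) = 2*t*(-19 + o) (b(t, o) = (2*t)*(-19 + o) = 2*t*(-19 + o))
u = -360 (u = (9*(-8))*5 = -72*5 = -360)
b(-64, 63) - u = 2*(-64)*(-19 + 63) - 1*(-360) = 2*(-64)*44 + 360 = -5632 + 360 = -5272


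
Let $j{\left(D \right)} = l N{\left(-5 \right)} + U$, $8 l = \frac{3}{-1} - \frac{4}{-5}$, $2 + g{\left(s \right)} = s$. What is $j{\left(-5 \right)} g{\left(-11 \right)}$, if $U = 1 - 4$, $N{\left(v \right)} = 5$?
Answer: $\frac{455}{8} \approx 56.875$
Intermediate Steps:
$g{\left(s \right)} = -2 + s$
$l = - \frac{11}{40}$ ($l = \frac{\frac{3}{-1} - \frac{4}{-5}}{8} = \frac{3 \left(-1\right) - - \frac{4}{5}}{8} = \frac{-3 + \frac{4}{5}}{8} = \frac{1}{8} \left(- \frac{11}{5}\right) = - \frac{11}{40} \approx -0.275$)
$U = -3$ ($U = 1 - 4 = -3$)
$j{\left(D \right)} = - \frac{35}{8}$ ($j{\left(D \right)} = \left(- \frac{11}{40}\right) 5 - 3 = - \frac{11}{8} - 3 = - \frac{35}{8}$)
$j{\left(-5 \right)} g{\left(-11 \right)} = - \frac{35 \left(-2 - 11\right)}{8} = \left(- \frac{35}{8}\right) \left(-13\right) = \frac{455}{8}$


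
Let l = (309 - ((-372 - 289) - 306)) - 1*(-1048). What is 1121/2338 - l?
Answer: -5432391/2338 ≈ -2323.5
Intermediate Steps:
l = 2324 (l = (309 - (-661 - 306)) + 1048 = (309 - 1*(-967)) + 1048 = (309 + 967) + 1048 = 1276 + 1048 = 2324)
1121/2338 - l = 1121/2338 - 1*2324 = 1121*(1/2338) - 2324 = 1121/2338 - 2324 = -5432391/2338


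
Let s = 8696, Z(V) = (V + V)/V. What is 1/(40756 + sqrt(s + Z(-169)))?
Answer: 20378/830521419 - sqrt(8698)/1661042838 ≈ 2.4480e-5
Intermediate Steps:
Z(V) = 2 (Z(V) = (2*V)/V = 2)
1/(40756 + sqrt(s + Z(-169))) = 1/(40756 + sqrt(8696 + 2)) = 1/(40756 + sqrt(8698))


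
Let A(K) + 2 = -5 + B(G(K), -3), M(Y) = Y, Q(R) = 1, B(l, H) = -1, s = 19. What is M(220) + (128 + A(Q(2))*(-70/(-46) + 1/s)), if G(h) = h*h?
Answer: 146572/437 ≈ 335.41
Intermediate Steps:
G(h) = h²
A(K) = -8 (A(K) = -2 + (-5 - 1) = -2 - 6 = -8)
M(220) + (128 + A(Q(2))*(-70/(-46) + 1/s)) = 220 + (128 - 8*(-70/(-46) + 1/19)) = 220 + (128 - 8*(-70*(-1/46) + 1*(1/19))) = 220 + (128 - 8*(35/23 + 1/19)) = 220 + (128 - 8*688/437) = 220 + (128 - 5504/437) = 220 + 50432/437 = 146572/437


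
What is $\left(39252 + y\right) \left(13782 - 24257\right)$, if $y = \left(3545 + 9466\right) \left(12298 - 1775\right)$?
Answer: $-1434593202375$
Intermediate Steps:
$y = 136914753$ ($y = 13011 \cdot 10523 = 136914753$)
$\left(39252 + y\right) \left(13782 - 24257\right) = \left(39252 + 136914753\right) \left(13782 - 24257\right) = 136954005 \left(-10475\right) = -1434593202375$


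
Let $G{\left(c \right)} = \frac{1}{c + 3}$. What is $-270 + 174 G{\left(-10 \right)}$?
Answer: $- \frac{2064}{7} \approx -294.86$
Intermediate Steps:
$G{\left(c \right)} = \frac{1}{3 + c}$
$-270 + 174 G{\left(-10 \right)} = -270 + \frac{174}{3 - 10} = -270 + \frac{174}{-7} = -270 + 174 \left(- \frac{1}{7}\right) = -270 - \frac{174}{7} = - \frac{2064}{7}$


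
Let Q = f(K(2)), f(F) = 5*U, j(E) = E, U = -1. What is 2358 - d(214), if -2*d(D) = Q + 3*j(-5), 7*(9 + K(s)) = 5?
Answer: 2348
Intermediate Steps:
K(s) = -58/7 (K(s) = -9 + (⅐)*5 = -9 + 5/7 = -58/7)
f(F) = -5 (f(F) = 5*(-1) = -5)
Q = -5
d(D) = 10 (d(D) = -(-5 + 3*(-5))/2 = -(-5 - 15)/2 = -½*(-20) = 10)
2358 - d(214) = 2358 - 1*10 = 2358 - 10 = 2348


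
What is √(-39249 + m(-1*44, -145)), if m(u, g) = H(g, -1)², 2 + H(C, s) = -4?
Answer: 3*I*√4357 ≈ 198.02*I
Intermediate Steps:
H(C, s) = -6 (H(C, s) = -2 - 4 = -6)
m(u, g) = 36 (m(u, g) = (-6)² = 36)
√(-39249 + m(-1*44, -145)) = √(-39249 + 36) = √(-39213) = 3*I*√4357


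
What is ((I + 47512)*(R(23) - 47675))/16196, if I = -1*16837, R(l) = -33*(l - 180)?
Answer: -651751725/8098 ≈ -80483.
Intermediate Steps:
R(l) = 5940 - 33*l (R(l) = -33*(-180 + l) = 5940 - 33*l)
I = -16837
((I + 47512)*(R(23) - 47675))/16196 = ((-16837 + 47512)*((5940 - 33*23) - 47675))/16196 = (30675*((5940 - 759) - 47675))*(1/16196) = (30675*(5181 - 47675))*(1/16196) = (30675*(-42494))*(1/16196) = -1303503450*1/16196 = -651751725/8098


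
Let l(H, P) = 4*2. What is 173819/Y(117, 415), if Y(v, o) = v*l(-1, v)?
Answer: 173819/936 ≈ 185.70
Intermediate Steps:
l(H, P) = 8
Y(v, o) = 8*v (Y(v, o) = v*8 = 8*v)
173819/Y(117, 415) = 173819/((8*117)) = 173819/936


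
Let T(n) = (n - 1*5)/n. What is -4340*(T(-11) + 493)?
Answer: -23605260/11 ≈ -2.1459e+6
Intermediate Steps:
T(n) = (-5 + n)/n (T(n) = (n - 5)/n = (-5 + n)/n)
-4340*(T(-11) + 493) = -4340*((-5 - 11)/(-11) + 493) = -4340*(-1/11*(-16) + 493) = -4340*(16/11 + 493) = -4340*5439/11 = -23605260/11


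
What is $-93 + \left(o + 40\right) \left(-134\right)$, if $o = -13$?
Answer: $-3711$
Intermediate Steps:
$-93 + \left(o + 40\right) \left(-134\right) = -93 + \left(-13 + 40\right) \left(-134\right) = -93 + 27 \left(-134\right) = -93 - 3618 = -3711$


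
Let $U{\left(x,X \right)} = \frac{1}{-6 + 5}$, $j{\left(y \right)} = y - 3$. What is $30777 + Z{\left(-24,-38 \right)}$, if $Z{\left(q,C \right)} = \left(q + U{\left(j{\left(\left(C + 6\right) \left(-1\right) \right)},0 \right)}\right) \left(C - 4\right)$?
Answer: $31827$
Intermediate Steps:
$j{\left(y \right)} = -3 + y$ ($j{\left(y \right)} = y - 3 = -3 + y$)
$U{\left(x,X \right)} = -1$ ($U{\left(x,X \right)} = \frac{1}{-1} = -1$)
$Z{\left(q,C \right)} = \left(-1 + q\right) \left(-4 + C\right)$ ($Z{\left(q,C \right)} = \left(q - 1\right) \left(C - 4\right) = \left(-1 + q\right) \left(-4 + C\right)$)
$30777 + Z{\left(-24,-38 \right)} = 30777 - -1050 = 30777 + \left(4 + 38 + 96 + 912\right) = 30777 + 1050 = 31827$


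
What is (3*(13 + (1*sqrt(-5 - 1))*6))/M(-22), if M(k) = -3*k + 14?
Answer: 39/80 + 9*I*sqrt(6)/40 ≈ 0.4875 + 0.55114*I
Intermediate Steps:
M(k) = 14 - 3*k
(3*(13 + (1*sqrt(-5 - 1))*6))/M(-22) = (3*(13 + (1*sqrt(-5 - 1))*6))/(14 - 3*(-22)) = (3*(13 + (1*sqrt(-6))*6))/(14 + 66) = (3*(13 + (1*(I*sqrt(6)))*6))/80 = (3*(13 + (I*sqrt(6))*6))*(1/80) = (3*(13 + 6*I*sqrt(6)))*(1/80) = (39 + 18*I*sqrt(6))*(1/80) = 39/80 + 9*I*sqrt(6)/40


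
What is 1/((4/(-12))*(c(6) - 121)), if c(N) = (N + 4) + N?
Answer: 1/35 ≈ 0.028571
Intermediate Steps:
c(N) = 4 + 2*N (c(N) = (4 + N) + N = 4 + 2*N)
1/((4/(-12))*(c(6) - 121)) = 1/((4/(-12))*((4 + 2*6) - 121)) = 1/((4*(-1/12))*((4 + 12) - 121)) = 1/(-(16 - 121)/3) = 1/(-⅓*(-105)) = 1/35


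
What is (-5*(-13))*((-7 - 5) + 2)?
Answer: -650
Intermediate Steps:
(-5*(-13))*((-7 - 5) + 2) = 65*(-12 + 2) = 65*(-10) = -650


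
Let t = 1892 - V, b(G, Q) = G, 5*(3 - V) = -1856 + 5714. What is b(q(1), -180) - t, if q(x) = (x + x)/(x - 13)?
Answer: -79823/30 ≈ -2660.8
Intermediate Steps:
q(x) = 2*x/(-13 + x) (q(x) = (2*x)/(-13 + x) = 2*x/(-13 + x))
V = -3843/5 (V = 3 - (-1856 + 5714)/5 = 3 - ⅕*3858 = 3 - 3858/5 = -3843/5 ≈ -768.60)
t = 13303/5 (t = 1892 - 1*(-3843/5) = 1892 + 3843/5 = 13303/5 ≈ 2660.6)
b(q(1), -180) - t = 2*1/(-13 + 1) - 1*13303/5 = 2*1/(-12) - 13303/5 = 2*1*(-1/12) - 13303/5 = -⅙ - 13303/5 = -79823/30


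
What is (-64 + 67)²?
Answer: 9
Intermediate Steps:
(-64 + 67)² = 3² = 9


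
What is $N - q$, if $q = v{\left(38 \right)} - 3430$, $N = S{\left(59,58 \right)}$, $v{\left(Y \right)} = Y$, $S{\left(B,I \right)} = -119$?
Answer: $3273$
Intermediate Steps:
$N = -119$
$q = -3392$ ($q = 38 - 3430 = -3392$)
$N - q = -119 - -3392 = -119 + 3392 = 3273$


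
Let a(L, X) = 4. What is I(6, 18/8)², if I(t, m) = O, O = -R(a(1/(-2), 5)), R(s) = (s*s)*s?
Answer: 4096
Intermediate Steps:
R(s) = s³ (R(s) = s²*s = s³)
O = -64 (O = -1*4³ = -1*64 = -64)
I(t, m) = -64
I(6, 18/8)² = (-64)² = 4096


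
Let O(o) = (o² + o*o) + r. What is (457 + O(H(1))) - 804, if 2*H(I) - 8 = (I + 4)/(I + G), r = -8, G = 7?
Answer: -40679/128 ≈ -317.80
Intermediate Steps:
H(I) = 4 + (4 + I)/(2*(7 + I)) (H(I) = 4 + ((I + 4)/(I + 7))/2 = 4 + ((4 + I)/(7 + I))/2 = 4 + (4 + I)/(2*(7 + I)))
O(o) = -8 + 2*o² (O(o) = (o² + o*o) - 8 = (o² + o²) - 8 = 2*o² - 8 = -8 + 2*o²)
(457 + O(H(1))) - 804 = (457 + (-8 + 2*(3*(20 + 3*1)/(2*(7 + 1)))²)) - 804 = (457 + (-8 + 2*((3/2)*(20 + 3)/8)²)) - 804 = (457 + (-8 + 2*((3/2)*(⅛)*23)²)) - 804 = (457 + (-8 + 2*(69/16)²)) - 804 = (457 + (-8 + 2*(4761/256))) - 804 = (457 + (-8 + 4761/128)) - 804 = (457 + 3737/128) - 804 = 62233/128 - 804 = -40679/128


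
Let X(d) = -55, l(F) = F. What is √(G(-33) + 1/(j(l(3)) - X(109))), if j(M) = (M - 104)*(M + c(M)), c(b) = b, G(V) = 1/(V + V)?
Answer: I*√22437822/36366 ≈ 0.13026*I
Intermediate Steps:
G(V) = 1/(2*V)
j(M) = 2*M*(-104 + M) (j(M) = (M - 104)*(M + M) = (-104 + M)*(2*M) = 2*M*(-104 + M))
√(G(-33) + 1/(j(l(3)) - X(109))) = √((½)/(-33) + 1/(2*3*(-104 + 3) - 1*(-55))) = √((½)*(-1/33) + 1/(2*3*(-101) + 55)) = √(-1/66 + 1/(-606 + 55)) = √(-1/66 + 1/(-551)) = √(-1/66 - 1/551) = √(-617/36366) = I*√22437822/36366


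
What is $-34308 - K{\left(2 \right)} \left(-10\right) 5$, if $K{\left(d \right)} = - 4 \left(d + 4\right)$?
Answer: $-35508$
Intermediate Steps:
$K{\left(d \right)} = -16 - 4 d$ ($K{\left(d \right)} = - 4 \left(4 + d\right) = -16 - 4 d$)
$-34308 - K{\left(2 \right)} \left(-10\right) 5 = -34308 - \left(-16 - 8\right) \left(-10\right) 5 = -34308 - \left(-24\right) \left(-10\right) 5 = -34308 - 240 \cdot 5 = -34308 - 1200 = -35508$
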